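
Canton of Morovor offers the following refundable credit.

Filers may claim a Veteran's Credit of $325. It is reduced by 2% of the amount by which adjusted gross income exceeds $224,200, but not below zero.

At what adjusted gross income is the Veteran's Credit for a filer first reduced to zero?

The credit falls by 2% of each dollar above $224,200, so it reaches zero when the excess is $325 / 2% = $16,250: income = $224,200 + $16,250 = $240,450.

$240,450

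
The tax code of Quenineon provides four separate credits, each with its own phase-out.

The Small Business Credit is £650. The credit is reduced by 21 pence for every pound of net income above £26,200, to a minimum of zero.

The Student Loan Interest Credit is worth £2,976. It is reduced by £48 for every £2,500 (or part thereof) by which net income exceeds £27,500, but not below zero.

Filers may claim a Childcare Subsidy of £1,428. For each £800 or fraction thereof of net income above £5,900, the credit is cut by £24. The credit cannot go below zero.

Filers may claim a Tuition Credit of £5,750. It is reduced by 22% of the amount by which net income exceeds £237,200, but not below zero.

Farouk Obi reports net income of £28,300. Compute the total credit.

Small Business Credit: 21% of the £2,100 excess over £26,200 is £441; credit = £650 − £441 = £209.
Student Loan Interest Credit: income exceeds £27,500 by £800, which is 1 full-or-partial £2,500 increment; reduction = 1 × £48 = £48, leaving £2,928.
Childcare Subsidy: income exceeds £5,900 by £22,400, which is 28 full-or-partial £800 increments; reduction = 28 × £24 = £672, leaving £756.
Tuition Credit: £28,300 is at or below the £237,200 threshold, so the full £5,750 applies.
Total: £209 + £2,928 + £756 + £5,750 = £9,643.

£9,643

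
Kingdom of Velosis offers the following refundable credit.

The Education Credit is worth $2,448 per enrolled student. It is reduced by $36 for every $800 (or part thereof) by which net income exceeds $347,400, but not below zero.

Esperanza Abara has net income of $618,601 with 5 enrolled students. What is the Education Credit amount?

Education Credit: base = 5 × $2,448 = $12,240. income exceeds $347,400 by $271,201 → 340 increments × $36 = $12,240 ≥ base, so the credit is $0.

$0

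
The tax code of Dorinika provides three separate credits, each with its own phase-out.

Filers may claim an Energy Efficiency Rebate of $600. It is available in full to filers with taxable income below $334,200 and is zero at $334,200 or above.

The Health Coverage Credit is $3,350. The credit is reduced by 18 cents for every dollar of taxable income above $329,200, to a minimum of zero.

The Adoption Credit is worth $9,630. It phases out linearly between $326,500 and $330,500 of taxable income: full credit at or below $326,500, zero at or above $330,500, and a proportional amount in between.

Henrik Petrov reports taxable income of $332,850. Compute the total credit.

$3,293

Energy Efficiency Rebate: $332,850 is below the $334,200 cutoff, so the full $600 applies.
Health Coverage Credit: 18% of the $3,650 excess over $329,200 is $657; credit = $3,350 − $657 = $2,693.
Adoption Credit: $332,850 is at or above $330,500, so the credit is $0.
Total: $600 + $2,693 + $0 = $3,293.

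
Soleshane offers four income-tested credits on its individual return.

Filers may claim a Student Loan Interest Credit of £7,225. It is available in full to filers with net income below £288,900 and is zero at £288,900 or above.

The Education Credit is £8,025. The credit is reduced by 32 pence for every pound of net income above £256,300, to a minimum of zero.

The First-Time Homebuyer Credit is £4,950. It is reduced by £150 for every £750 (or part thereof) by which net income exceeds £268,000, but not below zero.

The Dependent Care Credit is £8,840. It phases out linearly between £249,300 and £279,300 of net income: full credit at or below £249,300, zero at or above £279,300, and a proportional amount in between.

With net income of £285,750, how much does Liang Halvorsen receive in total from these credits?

Student Loan Interest Credit: £285,750 is below the £288,900 cutoff, so the full £7,225 applies.
Education Credit: 32% of the £29,450 excess over £256,300 is £9,424 ≥ base, so the credit is £0.
First-Time Homebuyer Credit: income exceeds £268,000 by £17,750, which is 24 full-or-partial £750 increments; reduction = 24 × £150 = £3,600, leaving £1,350.
Dependent Care Credit: £285,750 is at or above £279,300, so the credit is £0.
Total: £7,225 + £0 + £1,350 + £0 = £8,575.

£8,575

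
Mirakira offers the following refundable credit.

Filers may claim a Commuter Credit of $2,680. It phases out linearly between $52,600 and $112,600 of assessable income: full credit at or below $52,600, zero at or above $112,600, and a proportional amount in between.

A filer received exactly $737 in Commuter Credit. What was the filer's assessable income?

$96,100

$737 is 737/2,680 of the full $2,680, so 1,943/2,680 of the $60,000 range has been used: income = $52,600 + $60,000 × 1,943/2,680 = $96,100.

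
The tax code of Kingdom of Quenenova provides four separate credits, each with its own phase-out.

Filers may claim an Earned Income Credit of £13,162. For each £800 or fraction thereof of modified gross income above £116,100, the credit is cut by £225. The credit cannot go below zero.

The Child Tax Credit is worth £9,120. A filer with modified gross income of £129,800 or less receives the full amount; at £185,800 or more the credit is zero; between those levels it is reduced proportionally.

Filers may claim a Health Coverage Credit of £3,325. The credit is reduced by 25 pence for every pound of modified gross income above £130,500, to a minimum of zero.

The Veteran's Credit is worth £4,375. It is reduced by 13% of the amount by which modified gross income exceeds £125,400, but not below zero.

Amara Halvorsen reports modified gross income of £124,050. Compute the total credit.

Earned Income Credit: income exceeds £116,100 by £7,950, which is 10 full-or-partial £800 increments; reduction = 10 × £225 = £2,250, leaving £10,912.
Child Tax Credit: £124,050 is at or below the £129,800 threshold, so the full £9,120 applies.
Health Coverage Credit: £124,050 is at or below the £130,500 threshold, so the full £3,325 applies.
Veteran's Credit: £124,050 is at or below the £125,400 threshold, so the full £4,375 applies.
Total: £10,912 + £9,120 + £3,325 + £4,375 = £27,732.

£27,732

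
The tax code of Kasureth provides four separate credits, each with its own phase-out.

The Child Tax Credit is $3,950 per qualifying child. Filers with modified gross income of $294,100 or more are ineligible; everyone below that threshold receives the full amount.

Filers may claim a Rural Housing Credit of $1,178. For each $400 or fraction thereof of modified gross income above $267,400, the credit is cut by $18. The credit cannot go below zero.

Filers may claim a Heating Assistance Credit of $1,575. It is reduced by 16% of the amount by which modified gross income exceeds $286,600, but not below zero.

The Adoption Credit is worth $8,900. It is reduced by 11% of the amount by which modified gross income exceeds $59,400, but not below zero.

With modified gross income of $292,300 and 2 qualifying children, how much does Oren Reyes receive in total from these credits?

$8,607

Child Tax Credit: base = 2 × $3,950 = $7,900. $292,300 is below the $294,100 cutoff, so the full $7,900 applies.
Rural Housing Credit: income exceeds $267,400 by $24,900, which is 63 full-or-partial $400 increments; reduction = 63 × $18 = $1,134, leaving $44.
Heating Assistance Credit: 16% of the $5,700 excess over $286,600 is $912; credit = $1,575 − $912 = $663.
Adoption Credit: 11% of the $232,900 excess over $59,400 is $25,619 ≥ base, so the credit is $0.
Total: $7,900 + $44 + $663 + $0 = $8,607.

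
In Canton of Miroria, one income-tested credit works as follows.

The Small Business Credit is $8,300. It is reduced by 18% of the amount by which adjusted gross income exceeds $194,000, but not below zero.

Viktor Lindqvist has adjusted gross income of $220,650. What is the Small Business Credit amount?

Small Business Credit: 18% of the $26,650 excess over $194,000 is $4,797; credit = $8,300 − $4,797 = $3,503.

$3,503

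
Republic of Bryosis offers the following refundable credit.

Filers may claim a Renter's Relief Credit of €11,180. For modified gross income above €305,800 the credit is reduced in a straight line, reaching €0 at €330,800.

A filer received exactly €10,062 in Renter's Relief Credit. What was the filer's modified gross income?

€10,062 is 10,062/11,180 of the full €11,180, so 1,118/11,180 of the €25,000 range has been used: income = €305,800 + €25,000 × 1,118/11,180 = €308,300.

€308,300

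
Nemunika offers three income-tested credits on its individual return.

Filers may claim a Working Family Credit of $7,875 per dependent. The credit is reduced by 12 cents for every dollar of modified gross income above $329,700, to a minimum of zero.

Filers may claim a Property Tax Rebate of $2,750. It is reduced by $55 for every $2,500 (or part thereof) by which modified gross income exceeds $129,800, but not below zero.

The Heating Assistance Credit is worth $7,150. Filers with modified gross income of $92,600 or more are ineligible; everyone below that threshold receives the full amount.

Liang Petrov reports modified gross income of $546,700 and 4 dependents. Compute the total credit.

$5,460

Working Family Credit: base = 4 × $7,875 = $31,500. 12% of the $217,000 excess over $329,700 is $26,040; credit = $31,500 − $26,040 = $5,460.
Property Tax Rebate: income exceeds $129,800 by $416,900 → 167 increments × $55 = $9,185 ≥ base, so the credit is $0.
Heating Assistance Credit: $546,700 meets or exceeds the $92,600 cutoff, so the credit is $0.
Total: $5,460 + $0 + $0 = $5,460.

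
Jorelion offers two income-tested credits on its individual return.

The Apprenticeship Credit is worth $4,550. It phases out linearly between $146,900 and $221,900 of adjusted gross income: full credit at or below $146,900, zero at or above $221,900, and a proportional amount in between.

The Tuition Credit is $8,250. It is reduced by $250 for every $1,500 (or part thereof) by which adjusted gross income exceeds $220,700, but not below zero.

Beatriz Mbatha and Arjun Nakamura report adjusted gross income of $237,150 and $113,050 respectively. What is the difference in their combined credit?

$7,300

Beatriz ($237,150): Apprenticeship Credit: $237,150 is at or above $221,900, so the credit is $0. Tuition Credit: income exceeds $220,700 by $16,450, which is 11 full-or-partial $1,500 increments; reduction = 11 × $250 = $2,750, leaving $5,500. total $0 + $5,500 = $5,500
Arjun ($113,050): Apprenticeship Credit: $113,050 is at or below the $146,900 threshold, so the full $4,550 applies. Tuition Credit: $113,050 is at or below the $220,700 threshold, so the full $8,250 applies. total $4,550 + $8,250 = $12,800
Difference: |$5,500 − $12,800| = $7,300.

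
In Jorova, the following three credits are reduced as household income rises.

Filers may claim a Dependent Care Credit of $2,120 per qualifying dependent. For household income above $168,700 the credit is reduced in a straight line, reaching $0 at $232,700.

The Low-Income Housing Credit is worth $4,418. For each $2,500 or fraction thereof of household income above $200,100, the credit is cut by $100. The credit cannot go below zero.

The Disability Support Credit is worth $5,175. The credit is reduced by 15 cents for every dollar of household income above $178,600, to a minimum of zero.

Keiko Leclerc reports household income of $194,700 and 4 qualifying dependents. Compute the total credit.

Dependent Care Credit: base = 4 × $2,120 = $8,480. $194,700 is $26,000 into a $64,000 phase-out range, leaving 38,000/64,000 of the credit: $8,480 × 38,000/64,000 = $5,035.
Low-Income Housing Credit: $194,700 is at or below the $200,100 threshold, so the full $4,418 applies.
Disability Support Credit: 15% of the $16,100 excess over $178,600 is $2,415; credit = $5,175 − $2,415 = $2,760.
Total: $5,035 + $4,418 + $2,760 = $12,213.

$12,213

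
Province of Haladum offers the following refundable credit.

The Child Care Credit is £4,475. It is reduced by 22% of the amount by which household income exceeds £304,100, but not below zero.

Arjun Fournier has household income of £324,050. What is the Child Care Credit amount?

£86

Child Care Credit: 22% of the £19,950 excess over £304,100 is £4,389; credit = £4,475 − £4,389 = £86.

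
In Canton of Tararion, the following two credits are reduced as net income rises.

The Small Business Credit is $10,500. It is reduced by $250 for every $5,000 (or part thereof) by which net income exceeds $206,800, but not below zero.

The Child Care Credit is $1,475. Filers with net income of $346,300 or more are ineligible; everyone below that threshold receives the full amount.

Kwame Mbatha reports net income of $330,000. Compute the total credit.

Small Business Credit: income exceeds $206,800 by $123,200, which is 25 full-or-partial $5,000 increments; reduction = 25 × $250 = $6,250, leaving $4,250.
Child Care Credit: $330,000 is below the $346,300 cutoff, so the full $1,475 applies.
Total: $4,250 + $1,475 = $5,725.

$5,725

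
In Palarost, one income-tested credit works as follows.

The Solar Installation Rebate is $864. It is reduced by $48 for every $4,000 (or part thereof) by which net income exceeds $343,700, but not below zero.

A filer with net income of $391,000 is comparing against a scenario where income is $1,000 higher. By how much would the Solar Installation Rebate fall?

$48

At $391,000 — income exceeds $343,700 by $47,300, which is 12 full-or-partial $4,000 increments; reduction = 12 × $48 = $576, leaving $288.
At $392,000 — income exceeds $343,700 by $48,300, which is 13 full-or-partial $4,000 increments; reduction = 13 × $48 = $624, leaving $240.
Lost: $288 − $240 = $48.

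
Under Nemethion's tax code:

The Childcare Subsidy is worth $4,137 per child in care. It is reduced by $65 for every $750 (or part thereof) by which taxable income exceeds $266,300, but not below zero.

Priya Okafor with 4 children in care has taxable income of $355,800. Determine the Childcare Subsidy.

$8,748

Childcare Subsidy: base = 4 × $4,137 = $16,548. income exceeds $266,300 by $89,500, which is 120 full-or-partial $750 increments; reduction = 120 × $65 = $7,800, leaving $8,748.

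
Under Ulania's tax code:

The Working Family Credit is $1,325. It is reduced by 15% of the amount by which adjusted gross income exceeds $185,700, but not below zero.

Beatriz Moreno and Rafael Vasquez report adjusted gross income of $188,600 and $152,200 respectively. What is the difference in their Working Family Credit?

$435

Beatriz ($188,600): Working Family Credit: 15% of the $2,900 excess over $185,700 is $435; credit = $1,325 − $435 = $890.
Rafael ($152,200): Working Family Credit: $152,200 is at or below the $185,700 threshold, so the full $1,325 applies.
Difference: |$890 − $1,325| = $435.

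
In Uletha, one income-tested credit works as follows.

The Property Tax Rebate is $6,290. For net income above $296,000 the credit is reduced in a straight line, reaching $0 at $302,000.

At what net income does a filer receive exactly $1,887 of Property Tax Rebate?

$1,887 is 1,887/6,290 of the full $6,290, so 4,403/6,290 of the $6,000 range has been used: income = $296,000 + $6,000 × 4,403/6,290 = $300,200.

$300,200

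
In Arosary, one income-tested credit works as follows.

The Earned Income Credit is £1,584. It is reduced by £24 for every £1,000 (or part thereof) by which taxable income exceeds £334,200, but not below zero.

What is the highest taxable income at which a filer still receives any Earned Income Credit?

£399,200

After 65 increments the reduction is 65 × £24 = £1,560, leaving £24; one more increment wipes it out. Increment 65 ends at excess 65 × £1,000 = £65,000, so the highest qualifying income is £334,200 + £65,000 = £399,200.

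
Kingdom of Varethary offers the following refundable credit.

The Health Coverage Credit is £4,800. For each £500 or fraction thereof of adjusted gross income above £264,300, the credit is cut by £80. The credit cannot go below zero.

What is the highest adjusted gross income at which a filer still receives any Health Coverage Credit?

After 59 increments the reduction is 59 × £80 = £4,720, leaving £80; one more increment wipes it out. Increment 59 ends at excess 59 × £500 = £29,500, so the highest qualifying income is £264,300 + £29,500 = £293,800.

£293,800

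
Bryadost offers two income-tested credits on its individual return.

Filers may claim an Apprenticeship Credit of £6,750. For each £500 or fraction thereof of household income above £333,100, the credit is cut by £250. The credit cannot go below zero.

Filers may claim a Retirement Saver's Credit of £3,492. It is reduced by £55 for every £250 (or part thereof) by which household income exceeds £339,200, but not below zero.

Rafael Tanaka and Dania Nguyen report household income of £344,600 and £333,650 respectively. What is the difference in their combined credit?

£6,460

Rafael (£344,600): Apprenticeship Credit: income exceeds £333,100 by £11,500, which is 23 full-or-partial £500 increments; reduction = 23 × £250 = £5,750, leaving £1,000. Retirement Saver's Credit: income exceeds £339,200 by £5,400, which is 22 full-or-partial £250 increments; reduction = 22 × £55 = £1,210, leaving £2,282. total £1,000 + £2,282 = £3,282
Dania (£333,650): Apprenticeship Credit: income exceeds £333,100 by £550, which is 2 full-or-partial £500 increments; reduction = 2 × £250 = £500, leaving £6,250. Retirement Saver's Credit: £333,650 is at or below the £339,200 threshold, so the full £3,492 applies. total £6,250 + £3,492 = £9,742
Difference: |£3,282 − £9,742| = £6,460.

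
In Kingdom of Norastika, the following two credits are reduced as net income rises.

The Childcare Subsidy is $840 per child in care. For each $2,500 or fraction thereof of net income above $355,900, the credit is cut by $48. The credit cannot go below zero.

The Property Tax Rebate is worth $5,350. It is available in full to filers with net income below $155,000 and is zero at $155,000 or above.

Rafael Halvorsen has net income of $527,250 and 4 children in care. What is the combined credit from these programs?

$48

Childcare Subsidy: base = 4 × $840 = $3,360. income exceeds $355,900 by $171,350, which is 69 full-or-partial $2,500 increments; reduction = 69 × $48 = $3,312, leaving $48.
Property Tax Rebate: $527,250 meets or exceeds the $155,000 cutoff, so the credit is $0.
Total: $48 + $0 = $48.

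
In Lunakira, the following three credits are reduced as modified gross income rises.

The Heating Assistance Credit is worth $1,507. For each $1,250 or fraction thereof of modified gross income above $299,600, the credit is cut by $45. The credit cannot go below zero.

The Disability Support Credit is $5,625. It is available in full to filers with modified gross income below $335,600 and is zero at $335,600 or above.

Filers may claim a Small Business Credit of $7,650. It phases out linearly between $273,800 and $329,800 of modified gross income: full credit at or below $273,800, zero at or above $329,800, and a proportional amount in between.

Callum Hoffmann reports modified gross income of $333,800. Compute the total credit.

$5,872

Heating Assistance Credit: income exceeds $299,600 by $34,200, which is 28 full-or-partial $1,250 increments; reduction = 28 × $45 = $1,260, leaving $247.
Disability Support Credit: $333,800 is below the $335,600 cutoff, so the full $5,625 applies.
Small Business Credit: $333,800 is at or above $329,800, so the credit is $0.
Total: $247 + $5,625 + $0 = $5,872.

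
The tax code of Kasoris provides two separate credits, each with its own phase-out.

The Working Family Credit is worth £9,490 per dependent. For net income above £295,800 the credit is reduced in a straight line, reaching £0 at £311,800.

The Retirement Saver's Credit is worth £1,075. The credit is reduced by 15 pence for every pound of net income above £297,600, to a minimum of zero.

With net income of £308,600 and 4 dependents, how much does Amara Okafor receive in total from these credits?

Working Family Credit: base = 4 × £9,490 = £37,960. £308,600 is £12,800 into a £16,000 phase-out range, leaving 3,200/16,000 of the credit: £37,960 × 3,200/16,000 = £7,592.
Retirement Saver's Credit: 15% of the £11,000 excess over £297,600 is £1,650 ≥ base, so the credit is £0.
Total: £7,592 + £0 = £7,592.

£7,592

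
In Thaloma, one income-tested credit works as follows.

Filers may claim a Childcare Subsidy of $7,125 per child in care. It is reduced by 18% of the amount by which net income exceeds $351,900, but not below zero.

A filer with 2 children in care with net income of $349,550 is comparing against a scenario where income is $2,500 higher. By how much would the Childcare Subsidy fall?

At $349,550 — base = 2 × $7,125 = $14,250. $349,550 is at or below the $351,900 threshold, so the full $14,250 applies.
At $352,050 — base = 2 × $7,125 = $14,250. 18% of the $150 excess over $351,900 is $27; credit = $14,250 − $27 = $14,223.
Lost: $14,250 − $14,223 = $27.

$27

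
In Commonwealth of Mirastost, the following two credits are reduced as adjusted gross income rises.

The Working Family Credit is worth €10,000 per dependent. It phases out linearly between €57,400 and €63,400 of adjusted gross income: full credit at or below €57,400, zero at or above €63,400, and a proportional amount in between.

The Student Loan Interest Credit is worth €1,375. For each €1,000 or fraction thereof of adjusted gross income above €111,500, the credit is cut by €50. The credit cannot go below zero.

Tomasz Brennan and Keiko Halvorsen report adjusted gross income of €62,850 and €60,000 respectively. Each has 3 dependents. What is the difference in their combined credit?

Tomasz (€62,850): Working Family Credit: base = 3 × €10,000 = €30,000. €62,850 is €5,450 into a €6,000 phase-out range, leaving 550/6,000 of the credit: €30,000 × 550/6,000 = €2,750. Student Loan Interest Credit: €62,850 is at or below the €111,500 threshold, so the full €1,375 applies. total €2,750 + €1,375 = €4,125
Keiko (€60,000): Working Family Credit: base = 3 × €10,000 = €30,000. €60,000 is €2,600 into a €6,000 phase-out range, leaving 3,400/6,000 of the credit: €30,000 × 3,400/6,000 = €17,000. Student Loan Interest Credit: €60,000 is at or below the €111,500 threshold, so the full €1,375 applies. total €17,000 + €1,375 = €18,375
Difference: |€4,125 − €18,375| = €14,250.

€14,250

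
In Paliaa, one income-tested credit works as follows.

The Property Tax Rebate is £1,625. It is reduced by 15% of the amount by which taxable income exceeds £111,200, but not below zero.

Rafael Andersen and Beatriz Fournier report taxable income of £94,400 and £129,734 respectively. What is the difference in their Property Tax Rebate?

Rafael (£94,400): Property Tax Rebate: £94,400 is at or below the £111,200 threshold, so the full £1,625 applies.
Beatriz (£129,734): Property Tax Rebate: 15% of the £18,534 excess over £111,200 is £2,780.10 ≥ base, so the credit is £0.
Difference: |£1,625 − £0| = £1,625.

£1,625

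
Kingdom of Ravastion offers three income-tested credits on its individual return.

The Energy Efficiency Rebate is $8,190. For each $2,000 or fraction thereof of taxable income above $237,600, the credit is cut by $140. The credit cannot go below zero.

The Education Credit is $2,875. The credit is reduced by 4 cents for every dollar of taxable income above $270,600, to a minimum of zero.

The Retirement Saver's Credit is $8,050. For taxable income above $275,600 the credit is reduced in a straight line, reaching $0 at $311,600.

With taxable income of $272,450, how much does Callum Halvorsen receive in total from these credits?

Energy Efficiency Rebate: income exceeds $237,600 by $34,850, which is 18 full-or-partial $2,000 increments; reduction = 18 × $140 = $2,520, leaving $5,670.
Education Credit: 4% of the $1,850 excess over $270,600 is $74; credit = $2,875 − $74 = $2,801.
Retirement Saver's Credit: $272,450 is at or below the $275,600 threshold, so the full $8,050 applies.
Total: $5,670 + $2,801 + $8,050 = $16,521.

$16,521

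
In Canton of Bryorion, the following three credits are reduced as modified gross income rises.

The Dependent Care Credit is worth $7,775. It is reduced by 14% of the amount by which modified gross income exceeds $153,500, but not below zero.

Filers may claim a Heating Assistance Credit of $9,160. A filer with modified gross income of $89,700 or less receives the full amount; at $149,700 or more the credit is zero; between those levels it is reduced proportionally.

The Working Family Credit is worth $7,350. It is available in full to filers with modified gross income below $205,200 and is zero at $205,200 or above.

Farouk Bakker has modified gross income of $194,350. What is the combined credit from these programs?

Dependent Care Credit: 14% of the $40,850 excess over $153,500 is $5,719; credit = $7,775 − $5,719 = $2,056.
Heating Assistance Credit: $194,350 is at or above $149,700, so the credit is $0.
Working Family Credit: $194,350 is below the $205,200 cutoff, so the full $7,350 applies.
Total: $2,056 + $0 + $7,350 = $9,406.

$9,406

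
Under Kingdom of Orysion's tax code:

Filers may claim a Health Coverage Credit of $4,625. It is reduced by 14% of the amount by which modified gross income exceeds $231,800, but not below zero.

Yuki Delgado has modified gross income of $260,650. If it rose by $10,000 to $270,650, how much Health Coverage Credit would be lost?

At $260,650 — 14% of the $28,850 excess over $231,800 is $4,039; credit = $4,625 − $4,039 = $586.
At $270,650 — 14% of the $38,850 excess over $231,800 is $5,439 ≥ base, so the credit is $0.
Lost: $586 − $0 = $586.

$586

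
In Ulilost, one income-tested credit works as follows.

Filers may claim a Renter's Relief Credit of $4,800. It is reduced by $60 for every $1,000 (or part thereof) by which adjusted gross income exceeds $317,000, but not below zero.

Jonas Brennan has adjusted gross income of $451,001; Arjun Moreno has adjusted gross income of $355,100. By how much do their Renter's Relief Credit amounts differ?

Jonas ($451,001): Renter's Relief Credit: income exceeds $317,000 by $134,001 → 135 increments × $60 = $8,100 ≥ base, so the credit is $0.
Arjun ($355,100): Renter's Relief Credit: income exceeds $317,000 by $38,100, which is 39 full-or-partial $1,000 increments; reduction = 39 × $60 = $2,340, leaving $2,460.
Difference: |$0 − $2,460| = $2,460.

$2,460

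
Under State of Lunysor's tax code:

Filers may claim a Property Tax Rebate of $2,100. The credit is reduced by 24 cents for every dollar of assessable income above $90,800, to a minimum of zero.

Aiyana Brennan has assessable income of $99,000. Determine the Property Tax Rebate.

Property Tax Rebate: 24% of the $8,200 excess over $90,800 is $1,968; credit = $2,100 − $1,968 = $132.

$132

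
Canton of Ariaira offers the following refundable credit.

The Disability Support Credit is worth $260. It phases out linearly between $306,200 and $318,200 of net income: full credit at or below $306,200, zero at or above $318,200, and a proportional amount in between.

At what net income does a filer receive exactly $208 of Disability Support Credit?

$208 is 208/260 of the full $260, so 52/260 of the $12,000 range has been used: income = $306,200 + $12,000 × 52/260 = $308,600.

$308,600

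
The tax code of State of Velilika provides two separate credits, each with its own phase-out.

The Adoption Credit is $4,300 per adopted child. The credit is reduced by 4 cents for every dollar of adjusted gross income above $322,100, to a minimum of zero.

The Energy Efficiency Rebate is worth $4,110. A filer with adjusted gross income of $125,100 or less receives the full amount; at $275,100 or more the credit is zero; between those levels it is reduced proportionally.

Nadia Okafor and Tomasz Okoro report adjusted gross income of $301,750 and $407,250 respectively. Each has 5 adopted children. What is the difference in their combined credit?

$3,406

Nadia ($301,750): Adoption Credit: base = 5 × $4,300 = $21,500. $301,750 is at or below the $322,100 threshold, so the full $21,500 applies. Energy Efficiency Rebate: $301,750 is at or above $275,100, so the credit is $0. total $21,500 + $0 = $21,500
Tomasz ($407,250): Adoption Credit: base = 5 × $4,300 = $21,500. 4% of the $85,150 excess over $322,100 is $3,406; credit = $21,500 − $3,406 = $18,094. Energy Efficiency Rebate: $407,250 is at or above $275,100, so the credit is $0. total $18,094 + $0 = $18,094
Difference: |$21,500 − $18,094| = $3,406.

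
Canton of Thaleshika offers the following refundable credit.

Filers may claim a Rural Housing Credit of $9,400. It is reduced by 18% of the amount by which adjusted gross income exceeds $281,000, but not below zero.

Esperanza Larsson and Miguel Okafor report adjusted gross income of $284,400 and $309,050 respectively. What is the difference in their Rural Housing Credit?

Esperanza ($284,400): Rural Housing Credit: 18% of the $3,400 excess over $281,000 is $612; credit = $9,400 − $612 = $8,788.
Miguel ($309,050): Rural Housing Credit: 18% of the $28,050 excess over $281,000 is $5,049; credit = $9,400 − $5,049 = $4,351.
Difference: |$8,788 − $4,351| = $4,437.

$4,437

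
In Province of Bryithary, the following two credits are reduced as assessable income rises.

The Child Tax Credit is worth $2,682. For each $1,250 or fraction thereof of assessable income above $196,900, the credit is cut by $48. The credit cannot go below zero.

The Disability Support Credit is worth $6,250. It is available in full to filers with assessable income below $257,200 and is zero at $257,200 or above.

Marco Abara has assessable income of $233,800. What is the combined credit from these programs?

$7,492

Child Tax Credit: income exceeds $196,900 by $36,900, which is 30 full-or-partial $1,250 increments; reduction = 30 × $48 = $1,440, leaving $1,242.
Disability Support Credit: $233,800 is below the $257,200 cutoff, so the full $6,250 applies.
Total: $1,242 + $6,250 = $7,492.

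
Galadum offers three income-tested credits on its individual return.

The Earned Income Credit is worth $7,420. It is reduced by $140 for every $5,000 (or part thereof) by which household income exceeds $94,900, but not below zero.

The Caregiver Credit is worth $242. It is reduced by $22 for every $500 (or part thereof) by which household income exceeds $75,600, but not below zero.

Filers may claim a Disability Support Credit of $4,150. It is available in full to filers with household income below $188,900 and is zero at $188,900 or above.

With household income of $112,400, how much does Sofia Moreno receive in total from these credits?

Earned Income Credit: income exceeds $94,900 by $17,500, which is 4 full-or-partial $5,000 increments; reduction = 4 × $140 = $560, leaving $6,860.
Caregiver Credit: income exceeds $75,600 by $36,800 → 74 increments × $22 = $1,628 ≥ base, so the credit is $0.
Disability Support Credit: $112,400 is below the $188,900 cutoff, so the full $4,150 applies.
Total: $6,860 + $0 + $4,150 = $11,010.

$11,010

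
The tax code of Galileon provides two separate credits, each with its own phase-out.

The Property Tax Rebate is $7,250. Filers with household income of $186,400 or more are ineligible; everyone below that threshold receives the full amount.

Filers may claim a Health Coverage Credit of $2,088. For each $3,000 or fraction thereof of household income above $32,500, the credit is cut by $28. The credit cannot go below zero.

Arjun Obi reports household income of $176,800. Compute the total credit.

Property Tax Rebate: $176,800 is below the $186,400 cutoff, so the full $7,250 applies.
Health Coverage Credit: income exceeds $32,500 by $144,300, which is 49 full-or-partial $3,000 increments; reduction = 49 × $28 = $1,372, leaving $716.
Total: $7,250 + $716 = $7,966.

$7,966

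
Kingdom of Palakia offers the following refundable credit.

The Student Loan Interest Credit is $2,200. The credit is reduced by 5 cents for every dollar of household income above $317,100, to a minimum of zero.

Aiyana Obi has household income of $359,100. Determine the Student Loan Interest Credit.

$100

Student Loan Interest Credit: 5% of the $42,000 excess over $317,100 is $2,100; credit = $2,200 − $2,100 = $100.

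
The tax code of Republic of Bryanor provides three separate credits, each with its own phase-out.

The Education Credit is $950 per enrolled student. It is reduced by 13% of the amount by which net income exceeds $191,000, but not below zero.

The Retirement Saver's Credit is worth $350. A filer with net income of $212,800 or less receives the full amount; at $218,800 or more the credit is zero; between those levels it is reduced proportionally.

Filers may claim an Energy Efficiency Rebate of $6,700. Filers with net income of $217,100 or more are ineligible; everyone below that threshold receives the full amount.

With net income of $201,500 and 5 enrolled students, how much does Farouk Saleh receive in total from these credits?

$10,435

Education Credit: base = 5 × $950 = $4,750. 13% of the $10,500 excess over $191,000 is $1,365; credit = $4,750 − $1,365 = $3,385.
Retirement Saver's Credit: $201,500 is at or below the $212,800 threshold, so the full $350 applies.
Energy Efficiency Rebate: $201,500 is below the $217,100 cutoff, so the full $6,700 applies.
Total: $3,385 + $350 + $6,700 = $10,435.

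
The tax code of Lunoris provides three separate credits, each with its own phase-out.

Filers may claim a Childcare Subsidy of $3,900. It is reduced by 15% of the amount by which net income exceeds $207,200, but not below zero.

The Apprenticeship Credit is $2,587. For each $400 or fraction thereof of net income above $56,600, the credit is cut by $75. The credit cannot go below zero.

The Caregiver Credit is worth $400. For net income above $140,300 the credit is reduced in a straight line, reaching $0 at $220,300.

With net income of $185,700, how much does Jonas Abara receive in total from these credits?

Childcare Subsidy: $185,700 is at or below the $207,200 threshold, so the full $3,900 applies.
Apprenticeship Credit: income exceeds $56,600 by $129,100 → 323 increments × $75 = $24,225 ≥ base, so the credit is $0.
Caregiver Credit: $185,700 is $45,400 into a $80,000 phase-out range, leaving 34,600/80,000 of the credit: $400 × 34,600/80,000 = $173.
Total: $3,900 + $0 + $173 = $4,073.

$4,073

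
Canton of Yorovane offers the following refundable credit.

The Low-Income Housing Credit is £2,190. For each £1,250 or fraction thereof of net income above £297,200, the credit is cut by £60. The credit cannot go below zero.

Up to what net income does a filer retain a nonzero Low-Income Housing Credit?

£342,200

After 36 increments the reduction is 36 × £60 = £2,160, leaving £30; one more increment wipes it out. Increment 36 ends at excess 36 × £1,250 = £45,000, so the highest qualifying income is £297,200 + £45,000 = £342,200.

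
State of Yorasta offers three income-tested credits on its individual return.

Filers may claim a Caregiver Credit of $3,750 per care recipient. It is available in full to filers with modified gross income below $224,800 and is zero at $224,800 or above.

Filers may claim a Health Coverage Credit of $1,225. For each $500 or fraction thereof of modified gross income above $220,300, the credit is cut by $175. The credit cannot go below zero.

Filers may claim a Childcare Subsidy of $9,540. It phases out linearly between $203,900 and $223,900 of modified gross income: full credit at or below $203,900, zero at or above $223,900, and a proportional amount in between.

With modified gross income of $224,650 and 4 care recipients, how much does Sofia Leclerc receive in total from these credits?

Caregiver Credit: base = 4 × $3,750 = $15,000. $224,650 is below the $224,800 cutoff, so the full $15,000 applies.
Health Coverage Credit: income exceeds $220,300 by $4,350 → 9 increments × $175 = $1,575 ≥ base, so the credit is $0.
Childcare Subsidy: $224,650 is at or above $223,900, so the credit is $0.
Total: $15,000 + $0 + $0 = $15,000.

$15,000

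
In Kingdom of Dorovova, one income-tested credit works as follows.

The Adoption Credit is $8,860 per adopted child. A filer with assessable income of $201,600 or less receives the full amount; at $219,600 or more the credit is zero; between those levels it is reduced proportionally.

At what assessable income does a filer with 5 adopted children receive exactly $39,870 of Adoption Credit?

$203,400

Full credit = 5 × $8,860 = $44,300.
$39,870 is 39,870/44,300 of the full $44,300, so 4,430/44,300 of the $18,000 range has been used: income = $201,600 + $18,000 × 4,430/44,300 = $203,400.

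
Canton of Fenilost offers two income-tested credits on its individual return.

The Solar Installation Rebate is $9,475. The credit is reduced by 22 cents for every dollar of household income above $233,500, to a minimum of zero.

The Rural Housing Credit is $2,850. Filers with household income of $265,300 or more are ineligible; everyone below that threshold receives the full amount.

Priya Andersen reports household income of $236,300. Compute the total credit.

Solar Installation Rebate: 22% of the $2,800 excess over $233,500 is $616; credit = $9,475 − $616 = $8,859.
Rural Housing Credit: $236,300 is below the $265,300 cutoff, so the full $2,850 applies.
Total: $8,859 + $2,850 = $11,709.

$11,709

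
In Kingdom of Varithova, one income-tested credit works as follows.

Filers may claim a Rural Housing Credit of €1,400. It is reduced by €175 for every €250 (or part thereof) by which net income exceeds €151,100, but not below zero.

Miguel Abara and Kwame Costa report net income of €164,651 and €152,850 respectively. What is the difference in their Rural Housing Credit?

Miguel (€164,651): Rural Housing Credit: income exceeds €151,100 by €13,551 → 55 increments × €175 = €9,625 ≥ base, so the credit is €0.
Kwame (€152,850): Rural Housing Credit: income exceeds €151,100 by €1,750, which is 7 full-or-partial €250 increments; reduction = 7 × €175 = €1,225, leaving €175.
Difference: |€0 − €175| = €175.

€175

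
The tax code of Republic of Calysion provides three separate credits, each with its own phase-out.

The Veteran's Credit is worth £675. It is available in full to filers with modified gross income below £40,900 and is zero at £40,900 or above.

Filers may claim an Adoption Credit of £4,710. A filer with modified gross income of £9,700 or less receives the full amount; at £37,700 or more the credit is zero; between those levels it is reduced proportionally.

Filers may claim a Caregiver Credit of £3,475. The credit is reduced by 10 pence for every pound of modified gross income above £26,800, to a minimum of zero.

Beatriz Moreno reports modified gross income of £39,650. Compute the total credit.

£2,865

Veteran's Credit: £39,650 is below the £40,900 cutoff, so the full £675 applies.
Adoption Credit: £39,650 is at or above £37,700, so the credit is £0.
Caregiver Credit: 10% of the £12,850 excess over £26,800 is £1,285; credit = £3,475 − £1,285 = £2,190.
Total: £675 + £0 + £2,190 = £2,865.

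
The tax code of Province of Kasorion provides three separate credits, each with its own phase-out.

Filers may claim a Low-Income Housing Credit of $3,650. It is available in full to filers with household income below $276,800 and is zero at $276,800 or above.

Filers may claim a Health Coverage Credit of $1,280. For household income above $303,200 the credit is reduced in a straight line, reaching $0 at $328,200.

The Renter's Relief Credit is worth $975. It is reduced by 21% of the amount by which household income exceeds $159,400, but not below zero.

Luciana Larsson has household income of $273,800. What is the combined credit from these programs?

$4,930

Low-Income Housing Credit: $273,800 is below the $276,800 cutoff, so the full $3,650 applies.
Health Coverage Credit: $273,800 is at or below the $303,200 threshold, so the full $1,280 applies.
Renter's Relief Credit: 21% of the $114,400 excess over $159,400 is $24,024 ≥ base, so the credit is $0.
Total: $3,650 + $1,280 + $0 = $4,930.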